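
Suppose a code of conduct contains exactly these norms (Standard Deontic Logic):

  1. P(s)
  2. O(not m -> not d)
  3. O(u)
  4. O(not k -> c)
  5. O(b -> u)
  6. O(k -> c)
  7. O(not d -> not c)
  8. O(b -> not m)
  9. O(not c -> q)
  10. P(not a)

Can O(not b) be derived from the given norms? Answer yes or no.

Premises 6 and 4 are O(k -> c) and O(not k -> c); every ideal world satisfies k or not k, so in either case c holds — hence O(c).
Premise 7 is O(not d -> not c); contrapositively O(c -> d). Since O(c) holds, K gives O(d).
Premise 2, O(not m -> not d), contraposes to O(d -> m); with O(d) we get O(m).
Premise 8 is O(b -> not m); contrapositively O(m -> not b). Since O(m) holds, K gives O(not b).
Premises 1, 3, 5, 9, 10 do not contribute to this derivation.
So O(not b) follows.

Yes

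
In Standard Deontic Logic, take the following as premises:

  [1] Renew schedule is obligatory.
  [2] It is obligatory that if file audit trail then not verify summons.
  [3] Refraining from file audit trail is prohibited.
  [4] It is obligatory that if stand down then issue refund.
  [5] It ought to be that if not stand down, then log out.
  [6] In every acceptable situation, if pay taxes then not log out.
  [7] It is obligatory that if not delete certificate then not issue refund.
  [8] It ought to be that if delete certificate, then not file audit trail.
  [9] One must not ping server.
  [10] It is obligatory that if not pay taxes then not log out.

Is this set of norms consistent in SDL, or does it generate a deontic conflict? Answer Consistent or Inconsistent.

By case analysis on ¬pay_taxes: premise 10 gives O(¬pay_taxes → ¬log_out) and premise 6 gives O(pay_taxes → ¬log_out), so O(¬log_out) either way.
The contrapositive of premise 5 (O(¬stand_down → log_out)) is O(¬log_out → stand_down), and O(¬log_out) is already established, so O(stand_down).
From O(stand_down) and premise 4, O(stand_down → issue_refund), we obtain O(issue_refund).
Premise 7, O(¬delete_certificate → ¬issue_refund), contraposes to O(issue_refund → delete_certificate); with O(issue_refund) we get O(delete_certificate).
Applying K to premise 8 (O(delete_certificate → ¬file_audit_trail)) and O(delete_certificate) yields O(¬file_audit_trail).
But premise 3, F(¬file_audit_trail), means O(file_audit_trail).
We now have both O(¬file_audit_trail) and O(file_audit_trail) — file_audit_trail is simultaneously obligatory and forbidden, violating the D-axiom.

Inconsistent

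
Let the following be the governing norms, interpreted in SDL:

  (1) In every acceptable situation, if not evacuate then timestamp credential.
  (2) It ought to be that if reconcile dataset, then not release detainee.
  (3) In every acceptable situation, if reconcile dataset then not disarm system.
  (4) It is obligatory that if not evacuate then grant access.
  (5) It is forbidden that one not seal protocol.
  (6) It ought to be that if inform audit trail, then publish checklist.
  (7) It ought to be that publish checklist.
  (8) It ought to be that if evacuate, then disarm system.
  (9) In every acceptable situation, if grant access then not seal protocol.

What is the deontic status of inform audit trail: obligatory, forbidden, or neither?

Neither

Premise 6 is O(inform_audit_trail → publish_checklist); even if O(publish_checklist) held, inferring O(inform_audit_trail) would be affirming the consequent — invalid.
No premise or chain of K-axiom applications forces O(inform_audit_trail), and none forces O(¬inform_audit_trail). So inform_audit_trail is neither obligatory nor forbidden under these norms.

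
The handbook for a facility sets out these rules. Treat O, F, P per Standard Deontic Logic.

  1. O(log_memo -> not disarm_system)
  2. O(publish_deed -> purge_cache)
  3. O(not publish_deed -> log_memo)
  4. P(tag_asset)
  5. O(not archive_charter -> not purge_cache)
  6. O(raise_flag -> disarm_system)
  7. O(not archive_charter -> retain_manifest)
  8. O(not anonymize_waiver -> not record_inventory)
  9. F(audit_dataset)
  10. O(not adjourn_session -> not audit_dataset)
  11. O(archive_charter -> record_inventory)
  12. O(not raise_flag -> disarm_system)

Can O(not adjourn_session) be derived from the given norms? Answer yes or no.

Premise 10 is O(not adjourn_session -> not audit_dataset); even if O(not audit_dataset) held, inferring O(not adjourn_session) would be affirming the consequent — invalid.
No other premise forces O(not adjourn_session). An ideal world satisfying every premise can still have not adjourn_session false, so O(not adjourn_session) is not derivable.

No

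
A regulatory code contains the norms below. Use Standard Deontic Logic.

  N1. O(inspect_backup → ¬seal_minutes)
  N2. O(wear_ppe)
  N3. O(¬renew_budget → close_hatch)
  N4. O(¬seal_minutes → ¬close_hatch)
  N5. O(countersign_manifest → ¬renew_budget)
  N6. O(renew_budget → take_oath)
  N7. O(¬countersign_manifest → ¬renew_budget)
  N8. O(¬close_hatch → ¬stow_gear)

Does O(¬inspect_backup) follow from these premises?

Yes

Premises 7 and 5 are O(¬countersign_manifest → ¬renew_budget) and O(countersign_manifest → ¬renew_budget); every ideal world satisfies ¬countersign_manifest or countersign_manifest, so in either case ¬renew_budget holds — hence O(¬renew_budget).
Applying K to premise 3 (O(¬renew_budget → close_hatch)) and O(¬renew_budget) yields O(close_hatch).
The contrapositive of premise 4 (O(¬seal_minutes → ¬close_hatch)) is O(close_hatch → seal_minutes), and O(close_hatch) is already established, so O(seal_minutes).
The contrapositive of premise 1 (O(inspect_backup → ¬seal_minutes)) is O(seal_minutes → ¬inspect_backup), and O(seal_minutes) is already established, so O(¬inspect_backup).
Premises 2, 6, 8 do not contribute to this derivation.
So O(¬inspect_backup) follows.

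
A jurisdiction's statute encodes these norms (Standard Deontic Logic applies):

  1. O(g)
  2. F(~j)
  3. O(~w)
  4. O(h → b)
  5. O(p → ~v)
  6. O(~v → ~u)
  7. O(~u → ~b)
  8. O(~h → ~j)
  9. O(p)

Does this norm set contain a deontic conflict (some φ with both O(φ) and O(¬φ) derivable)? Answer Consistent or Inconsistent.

Premise 2, F(~j), is equivalent to O(j).
Premise 8 is O(~h → ~j); contrapositively O(j → h). Since O(j) holds, K gives O(h).
From O(h) and premise 4, O(h → b), we obtain O(b).
Premise 7, O(~u → ~b), contraposes to O(b → u); with O(b) we get O(u).
Premise 6 is O(~v → ~u); contrapositively O(u → v). Since O(u) holds, K gives O(v).
Premise 5, O(p → ~v), contraposes to O(v → ~p); with O(v) we get O(~p).
Yet premise 9 states O(p).
We now have both O(~p) and O(p) — p is simultaneously obligatory and forbidden, violating the D-axiom.

Inconsistent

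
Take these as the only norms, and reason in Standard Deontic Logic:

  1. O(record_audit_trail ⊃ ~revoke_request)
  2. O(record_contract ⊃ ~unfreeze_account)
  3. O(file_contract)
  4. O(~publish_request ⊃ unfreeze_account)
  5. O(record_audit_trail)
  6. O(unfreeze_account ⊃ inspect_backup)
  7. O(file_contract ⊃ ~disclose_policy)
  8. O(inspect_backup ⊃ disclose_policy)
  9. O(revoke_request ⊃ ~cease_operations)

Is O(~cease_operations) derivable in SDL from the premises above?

Premise 9 is O(revoke_request ⊃ ~cease_operations), but O(revoke_request) is not derivable from the premises, so it does not yield O(~cease_operations).
No other premise forces O(~cease_operations). An ideal world satisfying every premise can still have ~cease_operations false, so O(~cease_operations) is not derivable.

No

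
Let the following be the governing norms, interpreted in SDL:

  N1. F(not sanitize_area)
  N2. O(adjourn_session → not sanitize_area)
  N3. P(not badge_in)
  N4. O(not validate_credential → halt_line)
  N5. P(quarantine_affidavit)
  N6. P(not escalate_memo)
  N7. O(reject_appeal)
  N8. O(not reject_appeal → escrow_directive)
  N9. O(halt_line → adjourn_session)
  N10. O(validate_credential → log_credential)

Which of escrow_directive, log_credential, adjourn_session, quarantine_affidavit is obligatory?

Premise 1 is F(not sanitize_area), i.e. O(sanitize_area).
Premise 2 is O(adjourn_session → not sanitize_area); contrapositively O(sanitize_area → not adjourn_session). Since O(sanitize_area) holds, K gives O(not adjourn_session).
The contrapositive of premise 9 (O(halt_line → adjourn_session)) is O(not adjourn_session → not halt_line), and O(not adjourn_session) is already established, so O(not halt_line).
Premise 4 is O(not validate_credential → halt_line); contrapositively O(not halt_line → validate_credential). Since O(not halt_line) holds, K gives O(validate_credential).
From O(validate_credential) and premise 10, O(validate_credential → log_credential), we obtain O(log_credential).
So O(log_credential) holds — log_credential is obligatory. None of the other listed options is made obligatory by any chain of premises.

log_credential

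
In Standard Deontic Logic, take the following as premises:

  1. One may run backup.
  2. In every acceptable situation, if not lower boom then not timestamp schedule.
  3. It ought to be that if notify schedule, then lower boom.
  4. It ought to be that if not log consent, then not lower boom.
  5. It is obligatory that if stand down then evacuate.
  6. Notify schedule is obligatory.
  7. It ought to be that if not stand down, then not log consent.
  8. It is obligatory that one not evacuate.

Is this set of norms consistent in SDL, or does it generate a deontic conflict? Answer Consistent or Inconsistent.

From premise 6 we have O(notify_schedule).
From O(notify_schedule) and premise 3, O(notify_schedule → lower_boom), we obtain O(lower_boom).
Premise 4 is O(¬log_consent → ¬lower_boom); contrapositively O(lower_boom → log_consent). Since O(lower_boom) holds, K gives O(log_consent).
The contrapositive of premise 7 (O(¬stand_down → ¬log_consent)) is O(log_consent → stand_down), and O(log_consent) is already established, so O(stand_down).
With premise 5, O(stand_down → evacuate), the K-axiom yields O(evacuate).
Yet premise 8 states O(¬evacuate).
We now have both O(evacuate) and O(¬evacuate) — evacuate is simultaneously obligatory and forbidden, violating the D-axiom.

Inconsistent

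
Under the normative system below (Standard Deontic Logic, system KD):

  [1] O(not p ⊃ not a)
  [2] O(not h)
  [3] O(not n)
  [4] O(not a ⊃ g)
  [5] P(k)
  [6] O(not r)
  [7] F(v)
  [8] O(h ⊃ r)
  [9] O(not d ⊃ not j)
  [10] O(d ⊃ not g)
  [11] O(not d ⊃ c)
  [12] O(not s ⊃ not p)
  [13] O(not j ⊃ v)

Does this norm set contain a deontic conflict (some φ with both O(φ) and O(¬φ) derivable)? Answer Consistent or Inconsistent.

Premise 8 is O(h ⊃ r), but O(h) is not derivable from the premises, so it does not yield O(r).
So O(r) is not derivable, and the apparent clash with O(not r) does not arise.
A world satisfying every obligation exists (e.g. a=true, c=false, d=true, g=false, h=false, j=true, k=false, n=false, p=true, r=false, s=true, v=false); no atom is both obligatory and forbidden, so the set is consistent.

Consistent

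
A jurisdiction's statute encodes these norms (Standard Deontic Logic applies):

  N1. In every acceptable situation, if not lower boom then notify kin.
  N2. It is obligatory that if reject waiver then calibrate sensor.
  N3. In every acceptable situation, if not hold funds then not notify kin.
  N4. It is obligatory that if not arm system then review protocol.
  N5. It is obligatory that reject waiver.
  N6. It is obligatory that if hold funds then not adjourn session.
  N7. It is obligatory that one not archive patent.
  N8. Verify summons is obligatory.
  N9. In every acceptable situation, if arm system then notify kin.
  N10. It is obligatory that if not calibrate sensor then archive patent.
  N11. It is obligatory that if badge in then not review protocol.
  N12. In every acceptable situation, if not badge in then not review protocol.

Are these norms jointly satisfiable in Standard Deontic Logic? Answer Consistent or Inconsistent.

Premise 10 is O(¬calibrate_sensor → archive_patent), but O(¬calibrate_sensor) is not derivable from the premises, so it does not yield O(archive_patent).
So O(archive_patent) is not derivable, and the apparent clash with O(¬archive_patent) does not arise.
A world satisfying every obligation exists (e.g. adjourn_session=false, archive_patent=false, arm_system=true, badge_in=false, calibrate_sensor=true, hold_funds=true, lower_boom=false, notify_kin=true, reject_waiver=true, review_protocol=false, verify_summons=true); no atom is both obligatory and forbidden, so the set is consistent.

Consistent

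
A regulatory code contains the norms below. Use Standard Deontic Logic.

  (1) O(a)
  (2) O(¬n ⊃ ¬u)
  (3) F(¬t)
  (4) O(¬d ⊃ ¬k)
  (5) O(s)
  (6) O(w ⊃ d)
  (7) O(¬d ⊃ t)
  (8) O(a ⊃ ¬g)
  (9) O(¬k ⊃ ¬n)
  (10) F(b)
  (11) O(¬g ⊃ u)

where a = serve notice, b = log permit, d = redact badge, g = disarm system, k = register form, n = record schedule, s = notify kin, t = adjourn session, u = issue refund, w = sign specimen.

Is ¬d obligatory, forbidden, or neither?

Forbidden

Premise 1 states O(a) outright.
With premise 8, O(a ⊃ ¬g), the K-axiom yields O(¬g).
Applying K to premise 11 (O(¬g ⊃ u)) and O(¬g) yields O(u).
The contrapositive of premise 2 (O(¬n ⊃ ¬u)) is O(u ⊃ n), and O(u) is already established, so O(n).
The contrapositive of premise 9 (O(¬k ⊃ ¬n)) is O(n ⊃ k), and O(n) is already established, so O(k).
Premise 4, O(¬d ⊃ ¬k), contraposes to O(k ⊃ d); with O(k) we get O(d).
Premises 3, 5, 6, 7, 10 do not contribute to this derivation.
Thus O(d), which is F(¬d): ¬d is forbidden.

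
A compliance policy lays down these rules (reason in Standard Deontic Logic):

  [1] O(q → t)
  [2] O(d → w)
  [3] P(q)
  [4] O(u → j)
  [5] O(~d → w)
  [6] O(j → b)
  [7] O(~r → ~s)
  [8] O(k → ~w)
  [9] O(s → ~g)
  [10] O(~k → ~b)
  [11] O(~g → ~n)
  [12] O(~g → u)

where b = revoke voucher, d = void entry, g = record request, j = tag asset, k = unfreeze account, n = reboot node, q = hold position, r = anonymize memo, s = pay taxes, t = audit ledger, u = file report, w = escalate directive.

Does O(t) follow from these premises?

Premise 1 is O(q → t), but O(q) is not derivable from the premises (the permission P(q) asserts only ~O(~q), not O(q)), so it does not yield O(t).
No other premise forces O(t). An ideal world satisfying every premise can still have t false, so O(t) is not derivable.

No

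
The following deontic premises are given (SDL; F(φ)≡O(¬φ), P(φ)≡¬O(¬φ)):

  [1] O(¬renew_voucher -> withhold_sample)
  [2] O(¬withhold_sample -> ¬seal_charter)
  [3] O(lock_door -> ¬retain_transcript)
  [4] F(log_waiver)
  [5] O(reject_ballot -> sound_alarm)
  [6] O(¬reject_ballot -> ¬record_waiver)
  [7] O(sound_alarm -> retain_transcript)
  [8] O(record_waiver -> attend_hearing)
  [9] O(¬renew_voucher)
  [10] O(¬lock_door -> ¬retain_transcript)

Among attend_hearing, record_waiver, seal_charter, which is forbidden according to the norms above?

Premises 10 and 3 are O(¬lock_door -> ¬retain_transcript) and O(lock_door -> ¬retain_transcript); every ideal world satisfies ¬lock_door or lock_door, so in either case ¬retain_transcript holds — hence O(¬retain_transcript).
Premise 7 is O(sound_alarm -> retain_transcript); contrapositively O(¬retain_transcript -> ¬sound_alarm). Since O(¬retain_transcript) holds, K gives O(¬sound_alarm).
The contrapositive of premise 5 (O(reject_ballot -> sound_alarm)) is O(¬sound_alarm -> ¬reject_ballot), and O(¬sound_alarm) is already established, so O(¬reject_ballot).
From O(¬reject_ballot) and premise 6, O(¬reject_ballot -> ¬record_waiver), we obtain O(¬record_waiver).
So O(¬record_waiver) holds, i.e. record_waiver is forbidden. None of the other listed options is forbidden under the premises.

record_waiver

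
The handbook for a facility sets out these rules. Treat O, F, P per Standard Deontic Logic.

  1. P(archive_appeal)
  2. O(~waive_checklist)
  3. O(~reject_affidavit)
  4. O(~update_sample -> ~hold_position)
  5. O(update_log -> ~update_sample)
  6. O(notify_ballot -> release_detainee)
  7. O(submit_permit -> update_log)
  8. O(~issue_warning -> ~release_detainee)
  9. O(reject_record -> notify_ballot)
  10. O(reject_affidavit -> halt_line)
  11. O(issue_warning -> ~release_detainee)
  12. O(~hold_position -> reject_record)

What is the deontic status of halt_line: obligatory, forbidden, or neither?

Neither

Premise 10 is O(reject_affidavit -> halt_line), but O(reject_affidavit) is not derivable from the premises, so it does not yield O(halt_line).
No premise or chain of K-axiom applications forces O(halt_line), and none forces O(~halt_line). So halt_line is neither obligatory nor forbidden under these norms.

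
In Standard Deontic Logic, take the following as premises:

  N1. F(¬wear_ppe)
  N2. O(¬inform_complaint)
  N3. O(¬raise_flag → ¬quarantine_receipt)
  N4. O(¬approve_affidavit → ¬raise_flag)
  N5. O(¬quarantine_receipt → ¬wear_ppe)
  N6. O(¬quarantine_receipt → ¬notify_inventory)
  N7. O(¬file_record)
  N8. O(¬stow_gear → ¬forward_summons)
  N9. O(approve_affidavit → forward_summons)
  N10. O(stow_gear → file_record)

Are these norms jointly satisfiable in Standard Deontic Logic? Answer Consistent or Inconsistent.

Premise 1 is F(¬wear_ppe), i.e. O(wear_ppe).
The contrapositive of premise 5 (O(¬quarantine_receipt → ¬wear_ppe)) is O(wear_ppe → quarantine_receipt), and O(wear_ppe) is already established, so O(quarantine_receipt).
Premise 3 is O(¬raise_flag → ¬quarantine_receipt); contrapositively O(quarantine_receipt → raise_flag). Since O(quarantine_receipt) holds, K gives O(raise_flag).
Premise 4, O(¬approve_affidavit → ¬raise_flag), contraposes to O(raise_flag → approve_affidavit); with O(raise_flag) we get O(approve_affidavit).
From O(approve_affidavit) and premise 9, O(approve_affidavit → forward_summons), we obtain O(forward_summons).
The contrapositive of premise 8 (O(¬stow_gear → ¬forward_summons)) is O(forward_summons → stow_gear), and O(forward_summons) is already established, so O(stow_gear).
Applying K to premise 10 (O(stow_gear → file_record)) and O(stow_gear) yields O(file_record).
But premise 7 directly asserts O(¬file_record).
We now have both O(file_record) and O(¬file_record) — file_record is simultaneously obligatory and forbidden, violating the D-axiom.

Inconsistent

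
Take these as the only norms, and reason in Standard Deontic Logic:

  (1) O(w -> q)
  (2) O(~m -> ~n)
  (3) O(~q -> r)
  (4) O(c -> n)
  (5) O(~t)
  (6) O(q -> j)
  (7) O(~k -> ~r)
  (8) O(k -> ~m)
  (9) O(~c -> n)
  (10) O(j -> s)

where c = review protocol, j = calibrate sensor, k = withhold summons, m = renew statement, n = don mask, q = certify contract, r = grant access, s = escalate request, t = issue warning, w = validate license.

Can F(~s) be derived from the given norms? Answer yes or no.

Yes

Premises 4 and 9 are O(c -> n) and O(~c -> n); every ideal world satisfies c or ~c, so in either case n holds — hence O(n).
Premise 2, O(~m -> ~n), contraposes to O(n -> m); with O(n) we get O(m).
The contrapositive of premise 8 (O(k -> ~m)) is O(m -> ~k), and O(m) is already established, so O(~k).
Applying K to premise 7 (O(~k -> ~r)) and O(~k) yields O(~r).
Premise 3 is O(~q -> r); contrapositively O(~r -> q). Since O(~r) holds, K gives O(q).
From O(q) and premise 6, O(q -> j), we obtain O(j).
Applying K to premise 10 (O(j -> s)) and O(j) yields O(s).
Premises 1, 5 do not contribute to this derivation.
So O(s) holds, i.e. F(~s). The claim follows.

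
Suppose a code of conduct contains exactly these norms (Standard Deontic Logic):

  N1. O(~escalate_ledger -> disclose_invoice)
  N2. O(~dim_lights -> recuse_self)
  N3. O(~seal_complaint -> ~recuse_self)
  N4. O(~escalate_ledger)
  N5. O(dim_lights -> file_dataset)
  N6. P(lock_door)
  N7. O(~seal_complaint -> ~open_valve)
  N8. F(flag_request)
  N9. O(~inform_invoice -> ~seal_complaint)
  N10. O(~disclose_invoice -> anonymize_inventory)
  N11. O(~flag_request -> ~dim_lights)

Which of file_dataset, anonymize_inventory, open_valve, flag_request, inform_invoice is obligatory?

F(flag_request) at premise 8 means O(~flag_request).
Premise 11 is O(~flag_request -> ~dim_lights); since O(~flag_request), deontic closure gives O(~dim_lights).
From O(~dim_lights) and premise 2, O(~dim_lights -> recuse_self), we obtain O(recuse_self).
Premise 3 is O(~seal_complaint -> ~recuse_self); contrapositively O(recuse_self -> seal_complaint). Since O(recuse_self) holds, K gives O(seal_complaint).
The contrapositive of premise 9 (O(~inform_invoice -> ~seal_complaint)) is O(seal_complaint -> inform_invoice), and O(seal_complaint) is already established, so O(inform_invoice).
So O(inform_invoice) holds — inform_invoice is obligatory. None of the other listed options is made obligatory by any chain of premises.

inform_invoice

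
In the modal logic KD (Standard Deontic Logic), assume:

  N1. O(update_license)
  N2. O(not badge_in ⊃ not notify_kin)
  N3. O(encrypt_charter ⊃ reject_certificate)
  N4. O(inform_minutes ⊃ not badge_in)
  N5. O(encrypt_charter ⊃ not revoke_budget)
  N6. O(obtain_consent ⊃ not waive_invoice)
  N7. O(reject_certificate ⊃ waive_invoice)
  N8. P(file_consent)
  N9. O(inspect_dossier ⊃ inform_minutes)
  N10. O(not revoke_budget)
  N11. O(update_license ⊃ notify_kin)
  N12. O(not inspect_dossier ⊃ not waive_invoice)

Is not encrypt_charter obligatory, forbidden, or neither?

Obligatory

From premise 1 we have O(update_license).
With premise 11, O(update_license ⊃ notify_kin), the K-axiom yields O(notify_kin).
Premise 2 is O(not badge_in ⊃ not notify_kin); contrapositively O(notify_kin ⊃ badge_in). Since O(notify_kin) holds, K gives O(badge_in).
Premise 4, O(inform_minutes ⊃ not badge_in), contraposes to O(badge_in ⊃ not inform_minutes); with O(badge_in) we get O(not inform_minutes).
Premise 9, O(inspect_dossier ⊃ inform_minutes), contraposes to O(not inform_minutes ⊃ not inspect_dossier); with O(not inform_minutes) we get O(not inspect_dossier).
Applying K to premise 12 (O(not inspect_dossier ⊃ not waive_invoice)) and O(not inspect_dossier) yields O(not waive_invoice).
Premise 7 is O(reject_certificate ⊃ waive_invoice); contrapositively O(not waive_invoice ⊃ not reject_certificate). Since O(not waive_invoice) holds, K gives O(not reject_certificate).
Premise 3 is O(encrypt_charter ⊃ reject_certificate); contrapositively O(not reject_certificate ⊃ not encrypt_charter). Since O(not reject_certificate) holds, K gives O(not encrypt_charter).
Premises 5, 6, 8, 10 do not contribute to this derivation.
Hence not encrypt_charter is obligatory.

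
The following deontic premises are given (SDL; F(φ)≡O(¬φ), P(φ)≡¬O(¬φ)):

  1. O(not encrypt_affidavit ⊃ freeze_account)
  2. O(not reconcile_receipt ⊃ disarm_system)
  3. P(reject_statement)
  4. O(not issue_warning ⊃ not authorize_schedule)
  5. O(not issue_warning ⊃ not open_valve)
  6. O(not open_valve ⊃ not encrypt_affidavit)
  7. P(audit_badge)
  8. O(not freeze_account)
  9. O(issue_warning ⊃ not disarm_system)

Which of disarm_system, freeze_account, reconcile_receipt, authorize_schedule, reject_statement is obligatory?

Premise 8 states O(not freeze_account) outright.
Premise 1 is O(not encrypt_affidavit ⊃ freeze_account); contrapositively O(not freeze_account ⊃ encrypt_affidavit). Since O(not freeze_account) holds, K gives O(encrypt_affidavit).
Premise 6, O(not open_valve ⊃ not encrypt_affidavit), contraposes to O(encrypt_affidavit ⊃ open_valve); with O(encrypt_affidavit) we get O(open_valve).
Premise 5, O(not issue_warning ⊃ not open_valve), contraposes to O(open_valve ⊃ issue_warning); with O(open_valve) we get O(issue_warning).
With premise 9, O(issue_warning ⊃ not disarm_system), the K-axiom yields O(not disarm_system).
The contrapositive of premise 2 (O(not reconcile_receipt ⊃ disarm_system)) is O(not disarm_system ⊃ reconcile_receipt), and O(not disarm_system) is already established, so O(reconcile_receipt).
So O(reconcile_receipt) holds — reconcile_receipt is obligatory. None of the other listed options is made obligatory by any chain of premises.

reconcile_receipt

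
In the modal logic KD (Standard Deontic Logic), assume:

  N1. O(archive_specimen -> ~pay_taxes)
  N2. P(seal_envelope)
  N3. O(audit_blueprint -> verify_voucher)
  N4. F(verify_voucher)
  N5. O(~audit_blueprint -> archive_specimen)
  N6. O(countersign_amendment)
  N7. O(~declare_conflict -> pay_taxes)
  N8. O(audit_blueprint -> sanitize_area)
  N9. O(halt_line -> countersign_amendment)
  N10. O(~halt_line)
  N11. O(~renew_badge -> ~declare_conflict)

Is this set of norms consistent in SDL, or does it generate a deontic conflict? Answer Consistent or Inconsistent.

Consistent

Premise 9 is O(halt_line -> countersign_amendment); even if O(countersign_amendment) held, inferring O(halt_line) would be affirming the consequent — invalid.
So O(halt_line) is not derivable, and the apparent clash with O(~halt_line) does not arise.
A world satisfying every obligation exists (e.g. archive_specimen=true, audit_blueprint=false, countersign_amendment=true, declare_conflict=true, halt_line=false, pay_taxes=false, renew_badge=true, sanitize_area=false, seal_envelope=false, verify_voucher=false); no atom is both obligatory and forbidden, so the set is consistent.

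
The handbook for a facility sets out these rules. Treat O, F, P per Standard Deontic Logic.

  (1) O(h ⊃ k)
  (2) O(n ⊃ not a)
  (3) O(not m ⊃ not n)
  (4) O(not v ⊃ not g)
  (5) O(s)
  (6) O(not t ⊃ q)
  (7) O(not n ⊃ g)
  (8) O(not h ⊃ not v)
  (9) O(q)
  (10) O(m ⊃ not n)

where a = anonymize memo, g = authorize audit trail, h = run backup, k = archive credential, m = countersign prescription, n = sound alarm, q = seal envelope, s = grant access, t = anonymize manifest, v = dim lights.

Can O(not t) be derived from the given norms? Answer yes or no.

Premise 6 is O(not t ⊃ q); even if O(q) held, inferring O(not t) would be affirming the consequent — invalid.
No other premise forces O(not t). An ideal world satisfying every premise can still have not t false, so O(not t) is not derivable.

No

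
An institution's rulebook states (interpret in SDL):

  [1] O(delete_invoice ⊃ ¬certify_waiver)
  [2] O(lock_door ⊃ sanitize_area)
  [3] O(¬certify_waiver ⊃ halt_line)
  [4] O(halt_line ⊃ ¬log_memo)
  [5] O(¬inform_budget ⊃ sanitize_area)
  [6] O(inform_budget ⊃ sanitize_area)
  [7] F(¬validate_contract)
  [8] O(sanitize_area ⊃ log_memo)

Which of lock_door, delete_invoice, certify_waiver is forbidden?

Premises 6 and 5 are O(inform_budget ⊃ sanitize_area) and O(¬inform_budget ⊃ sanitize_area); every ideal world satisfies inform_budget or ¬inform_budget, so in either case sanitize_area holds — hence O(sanitize_area).
Applying K to premise 8 (O(sanitize_area ⊃ log_memo)) and O(sanitize_area) yields O(log_memo).
Premise 4 is O(halt_line ⊃ ¬log_memo); contrapositively O(log_memo ⊃ ¬halt_line). Since O(log_memo) holds, K gives O(¬halt_line).
Premise 3, O(¬certify_waiver ⊃ halt_line), contraposes to O(¬halt_line ⊃ certify_waiver); with O(¬halt_line) we get O(certify_waiver).
The contrapositive of premise 1 (O(delete_invoice ⊃ ¬certify_waiver)) is O(certify_waiver ⊃ ¬delete_invoice), and O(certify_waiver) is already established, so O(¬delete_invoice).
So O(¬delete_invoice) holds, i.e. delete_invoice is forbidden. None of the other listed options is forbidden under the premises.

delete_invoice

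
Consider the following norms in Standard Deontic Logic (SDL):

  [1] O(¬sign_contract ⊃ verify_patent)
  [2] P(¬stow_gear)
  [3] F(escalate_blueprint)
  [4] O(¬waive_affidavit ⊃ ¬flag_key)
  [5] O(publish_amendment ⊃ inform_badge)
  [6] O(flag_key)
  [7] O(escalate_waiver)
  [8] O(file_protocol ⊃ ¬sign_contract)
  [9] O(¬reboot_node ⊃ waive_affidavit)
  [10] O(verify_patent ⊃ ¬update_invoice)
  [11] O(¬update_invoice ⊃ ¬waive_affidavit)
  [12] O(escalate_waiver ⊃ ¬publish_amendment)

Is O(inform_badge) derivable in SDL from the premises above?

Premise 5 is O(publish_amendment ⊃ inform_badge), but O(publish_amendment) is not derivable from the premises, so it does not yield O(inform_badge).
No other premise forces O(inform_badge). An ideal world satisfying every premise can still have inform_badge false, so O(inform_badge) is not derivable.

No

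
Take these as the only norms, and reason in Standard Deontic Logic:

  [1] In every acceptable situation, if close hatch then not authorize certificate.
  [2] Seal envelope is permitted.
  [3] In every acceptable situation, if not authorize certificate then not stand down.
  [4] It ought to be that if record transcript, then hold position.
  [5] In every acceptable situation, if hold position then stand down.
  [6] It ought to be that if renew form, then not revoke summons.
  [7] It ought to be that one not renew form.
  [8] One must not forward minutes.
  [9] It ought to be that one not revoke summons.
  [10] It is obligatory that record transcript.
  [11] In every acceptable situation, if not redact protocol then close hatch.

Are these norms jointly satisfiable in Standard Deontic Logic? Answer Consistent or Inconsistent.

Consistent

Premise 6 is O(renew_form → ¬revoke_summons); even if O(¬revoke_summons) held, inferring O(renew_form) would be affirming the consequent — invalid.
So O(renew_form) is not derivable, and the apparent clash with O(¬renew_form) does not arise.
A world satisfying every obligation exists (e.g. authorize_certificate=true, close_hatch=false, forward_minutes=false, hold_position=true, record_transcript=true, redact_protocol=true, renew_form=false, revoke_summons=false, seal_envelope=false, stand_down=true); no atom is both obligatory and forbidden, so the set is consistent.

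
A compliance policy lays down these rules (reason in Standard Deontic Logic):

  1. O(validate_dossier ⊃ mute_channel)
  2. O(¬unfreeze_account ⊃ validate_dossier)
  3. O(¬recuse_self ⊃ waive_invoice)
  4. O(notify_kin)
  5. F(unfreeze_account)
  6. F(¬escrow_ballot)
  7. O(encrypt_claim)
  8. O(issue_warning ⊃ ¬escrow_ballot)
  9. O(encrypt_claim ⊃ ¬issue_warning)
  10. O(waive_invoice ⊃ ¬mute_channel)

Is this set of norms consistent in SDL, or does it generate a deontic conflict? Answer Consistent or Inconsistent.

Premise 8 is O(issue_warning ⊃ ¬escrow_ballot), but O(issue_warning) is not derivable from the premises, so it does not yield O(¬escrow_ballot).
So O(¬escrow_ballot) is not derivable, and the apparent clash with O(escrow_ballot) does not arise.
A world satisfying every obligation exists (e.g. encrypt_claim=true, escrow_ballot=true, issue_warning=false, mute_channel=true, notify_kin=true, recuse_self=true, unfreeze_account=false, validate_dossier=true, waive_invoice=false); no atom is both obligatory and forbidden, so the set is consistent.

Consistent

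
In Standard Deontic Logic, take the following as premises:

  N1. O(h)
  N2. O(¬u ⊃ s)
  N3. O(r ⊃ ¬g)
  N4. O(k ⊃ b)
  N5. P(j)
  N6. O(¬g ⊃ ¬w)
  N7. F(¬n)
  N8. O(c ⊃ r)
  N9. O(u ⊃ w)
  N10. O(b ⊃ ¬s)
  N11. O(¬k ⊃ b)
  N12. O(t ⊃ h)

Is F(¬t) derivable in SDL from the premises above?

No

Premise 12 is O(t ⊃ h); even if O(h) held, inferring O(t) would be affirming the consequent — invalid.
No other premise forces O(t). An ideal world satisfying every premise can still have ¬t true, so F(¬t) is not derivable.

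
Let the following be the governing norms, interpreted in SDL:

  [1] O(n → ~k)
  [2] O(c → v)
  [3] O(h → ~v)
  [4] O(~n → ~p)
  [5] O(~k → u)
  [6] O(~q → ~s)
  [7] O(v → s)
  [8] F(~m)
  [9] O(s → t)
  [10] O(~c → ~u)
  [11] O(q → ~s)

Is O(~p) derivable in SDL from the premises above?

By case analysis on ~q: premise 6 gives O(~q → ~s) and premise 11 gives O(q → ~s), so O(~s) either way.
Premise 7 is O(v → s); contrapositively O(~s → ~v). Since O(~s) holds, K gives O(~v).
The contrapositive of premise 2 (O(c → v)) is O(~v → ~c), and O(~v) is already established, so O(~c).
Premise 10 is O(~c → ~u); since O(~c), deontic closure gives O(~u).
The contrapositive of premise 5 (O(~k → u)) is O(~u → k), and O(~u) is already established, so O(k).
Premise 1, O(n → ~k), contraposes to O(k → ~n); with O(k) we get O(~n).
From O(~n) and premise 4, O(~n → ~p), we obtain O(~p).
Premises 3, 8, 9 do not contribute to this derivation.
So O(~p) follows.

Yes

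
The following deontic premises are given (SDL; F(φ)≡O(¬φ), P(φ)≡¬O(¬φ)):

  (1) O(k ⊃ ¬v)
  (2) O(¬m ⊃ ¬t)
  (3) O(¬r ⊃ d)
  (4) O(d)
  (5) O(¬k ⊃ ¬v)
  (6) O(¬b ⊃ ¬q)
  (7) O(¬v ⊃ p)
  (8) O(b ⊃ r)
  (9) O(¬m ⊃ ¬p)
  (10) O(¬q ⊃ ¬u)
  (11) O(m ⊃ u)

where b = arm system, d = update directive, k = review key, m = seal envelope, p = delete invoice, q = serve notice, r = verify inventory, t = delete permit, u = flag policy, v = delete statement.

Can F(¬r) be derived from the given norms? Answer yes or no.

Yes

Premises 5 and 1 are O(¬k ⊃ ¬v) and O(k ⊃ ¬v); every ideal world satisfies ¬k or k, so in either case ¬v holds — hence O(¬v).
With premise 7, O(¬v ⊃ p), the K-axiom yields O(p).
Premise 9 is O(¬m ⊃ ¬p); contrapositively O(p ⊃ m). Since O(p) holds, K gives O(m).
With premise 11, O(m ⊃ u), the K-axiom yields O(u).
Premise 10 is O(¬q ⊃ ¬u); contrapositively O(u ⊃ q). Since O(u) holds, K gives O(q).
The contrapositive of premise 6 (O(¬b ⊃ ¬q)) is O(q ⊃ b), and O(q) is already established, so O(b).
With premise 8, O(b ⊃ r), the K-axiom yields O(r).
Premises 2, 3, 4 do not contribute to this derivation.
So O(r) holds, i.e. F(¬r). The claim follows.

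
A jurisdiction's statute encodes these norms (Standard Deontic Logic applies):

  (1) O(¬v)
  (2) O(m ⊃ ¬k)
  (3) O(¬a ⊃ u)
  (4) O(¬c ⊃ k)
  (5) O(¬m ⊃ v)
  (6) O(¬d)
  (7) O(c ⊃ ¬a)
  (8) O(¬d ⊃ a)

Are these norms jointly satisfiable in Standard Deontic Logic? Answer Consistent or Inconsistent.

Premise 6 states O(¬d) outright.
Premise 8 is O(¬d ⊃ a); since O(¬d), deontic closure gives O(a).
Premise 7 is O(c ⊃ ¬a); contrapositively O(a ⊃ ¬c). Since O(a) holds, K gives O(¬c).
Applying K to premise 4 (O(¬c ⊃ k)) and O(¬c) yields O(k).
The contrapositive of premise 2 (O(m ⊃ ¬k)) is O(k ⊃ ¬m), and O(k) is already established, so O(¬m).
From O(¬m) and premise 5, O(¬m ⊃ v), we obtain O(v).
However, premise 1 gives O(¬v).
We now have both O(v) and O(¬v) — v is simultaneously obligatory and forbidden, violating the D-axiom.

Inconsistent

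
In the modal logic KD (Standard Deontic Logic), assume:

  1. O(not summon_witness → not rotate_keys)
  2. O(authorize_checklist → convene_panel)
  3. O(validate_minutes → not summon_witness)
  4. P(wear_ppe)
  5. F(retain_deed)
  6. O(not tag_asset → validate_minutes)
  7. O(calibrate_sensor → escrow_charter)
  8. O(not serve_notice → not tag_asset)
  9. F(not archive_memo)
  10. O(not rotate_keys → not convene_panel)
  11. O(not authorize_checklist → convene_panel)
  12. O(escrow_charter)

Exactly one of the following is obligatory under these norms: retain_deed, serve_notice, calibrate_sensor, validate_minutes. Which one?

serve_notice

Premises 2 and 11 cover both cases: O(authorize_checklist → convene_panel) and O(not authorize_checklist → convene_panel). Since authorize_checklist ∨ not authorize_checklist is a tautology, O(convene_panel) follows.
Premise 10 is O(not rotate_keys → not convene_panel); contrapositively O(convene_panel → rotate_keys). Since O(convene_panel) holds, K gives O(rotate_keys).
Premise 1, O(not summon_witness → not rotate_keys), contraposes to O(rotate_keys → summon_witness); with O(rotate_keys) we get O(summon_witness).
The contrapositive of premise 3 (O(validate_minutes → not summon_witness)) is O(summon_witness → not validate_minutes), and O(summon_witness) is already established, so O(not validate_minutes).
Premise 6 is O(not tag_asset → validate_minutes); contrapositively O(not validate_minutes → tag_asset). Since O(not validate_minutes) holds, K gives O(tag_asset).
Premise 8 is O(not serve_notice → not tag_asset); contrapositively O(tag_asset → serve_notice). Since O(tag_asset) holds, K gives O(serve_notice).
So O(serve_notice) holds — serve_notice is obligatory. None of the other listed options is made obligatory by any chain of premises.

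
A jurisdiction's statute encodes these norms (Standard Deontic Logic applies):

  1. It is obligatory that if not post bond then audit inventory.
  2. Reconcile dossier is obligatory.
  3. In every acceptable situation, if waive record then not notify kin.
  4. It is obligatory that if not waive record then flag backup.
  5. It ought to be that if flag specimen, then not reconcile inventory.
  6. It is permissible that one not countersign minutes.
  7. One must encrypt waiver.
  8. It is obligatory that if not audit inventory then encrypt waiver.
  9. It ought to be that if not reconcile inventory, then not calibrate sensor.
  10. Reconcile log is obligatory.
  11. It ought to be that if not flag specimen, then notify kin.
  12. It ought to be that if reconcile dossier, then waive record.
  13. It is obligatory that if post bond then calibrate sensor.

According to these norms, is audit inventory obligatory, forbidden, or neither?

Premise 2 gives O(reconcile_dossier).
Premise 12 is O(reconcile_dossier → waive_record); since O(reconcile_dossier), deontic closure gives O(waive_record).
With premise 3, O(waive_record → ¬notify_kin), the K-axiom yields O(¬notify_kin).
Premise 11 is O(¬flag_specimen → notify_kin); contrapositively O(¬notify_kin → flag_specimen). Since O(¬notify_kin) holds, K gives O(flag_specimen).
With premise 5, O(flag_specimen → ¬reconcile_inventory), the K-axiom yields O(¬reconcile_inventory).
Premise 9 is O(¬reconcile_inventory → ¬calibrate_sensor); since O(¬reconcile_inventory), deontic closure gives O(¬calibrate_sensor).
Premise 13 is O(post_bond → calibrate_sensor); contrapositively O(¬calibrate_sensor → ¬post_bond). Since O(¬calibrate_sensor) holds, K gives O(¬post_bond).
Applying K to premise 1 (O(¬post_bond → audit_inventory)) and O(¬post_bond) yields O(audit_inventory).
Premises 4, 6, 7, 8, 10 do not contribute to this derivation.
Hence audit_inventory is obligatory.

Obligatory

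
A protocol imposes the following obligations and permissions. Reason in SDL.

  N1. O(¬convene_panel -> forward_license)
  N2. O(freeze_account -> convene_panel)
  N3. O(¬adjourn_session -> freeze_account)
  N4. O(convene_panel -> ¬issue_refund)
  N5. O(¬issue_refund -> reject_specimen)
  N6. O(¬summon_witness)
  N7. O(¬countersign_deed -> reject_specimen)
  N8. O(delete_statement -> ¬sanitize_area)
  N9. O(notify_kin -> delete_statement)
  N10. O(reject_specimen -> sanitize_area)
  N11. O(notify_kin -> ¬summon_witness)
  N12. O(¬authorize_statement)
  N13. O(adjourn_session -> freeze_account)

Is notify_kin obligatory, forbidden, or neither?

Forbidden

Premises 3 and 13 are O(¬adjourn_session -> freeze_account) and O(adjourn_session -> freeze_account); every ideal world satisfies ¬adjourn_session or adjourn_session, so in either case freeze_account holds — hence O(freeze_account).
Premise 2 is O(freeze_account -> convene_panel); since O(freeze_account), deontic closure gives O(convene_panel).
From O(convene_panel) and premise 4, O(convene_panel -> ¬issue_refund), we obtain O(¬issue_refund).
With premise 5, O(¬issue_refund -> reject_specimen), the K-axiom yields O(reject_specimen).
From O(reject_specimen) and premise 10, O(reject_specimen -> sanitize_area), we obtain O(sanitize_area).
Premise 8, O(delete_statement -> ¬sanitize_area), contraposes to O(sanitize_area -> ¬delete_statement); with O(sanitize_area) we get O(¬delete_statement).
Premise 9, O(notify_kin -> delete_statement), contraposes to O(¬delete_statement -> ¬notify_kin); with O(¬delete_statement) we get O(¬notify_kin).
Premises 1, 6, 7, 11, 12 do not contribute to this derivation.
Thus O(¬notify_kin), which is F(notify_kin): notify_kin is forbidden.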